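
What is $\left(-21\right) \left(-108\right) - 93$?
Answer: $2175$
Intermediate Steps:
$\left(-21\right) \left(-108\right) - 93 = 2268 - 93 = 2175$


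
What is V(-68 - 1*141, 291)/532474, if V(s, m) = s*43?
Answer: -8987/532474 ≈ -0.016878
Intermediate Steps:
V(s, m) = 43*s
V(-68 - 1*141, 291)/532474 = (43*(-68 - 1*141))/532474 = (43*(-68 - 141))*(1/532474) = (43*(-209))*(1/532474) = -8987*1/532474 = -8987/532474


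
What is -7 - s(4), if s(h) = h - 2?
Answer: -9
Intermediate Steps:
s(h) = -2 + h
-7 - s(4) = -7 - (-2 + 4) = -7 - 1*2 = -7 - 2 = -9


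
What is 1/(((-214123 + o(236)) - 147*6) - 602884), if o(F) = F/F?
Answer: -1/817888 ≈ -1.2227e-6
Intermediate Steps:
o(F) = 1
1/(((-214123 + o(236)) - 147*6) - 602884) = 1/(((-214123 + 1) - 147*6) - 602884) = 1/((-214122 - 882) - 602884) = 1/(-215004 - 602884) = 1/(-817888) = -1/817888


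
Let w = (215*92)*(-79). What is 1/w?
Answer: -1/1562620 ≈ -6.3995e-7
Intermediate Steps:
w = -1562620 (w = 19780*(-79) = -1562620)
1/w = 1/(-1562620) = -1/1562620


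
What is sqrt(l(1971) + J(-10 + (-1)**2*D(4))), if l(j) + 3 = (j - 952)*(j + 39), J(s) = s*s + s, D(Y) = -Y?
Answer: sqrt(2048369) ≈ 1431.2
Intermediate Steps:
J(s) = s + s**2 (J(s) = s**2 + s = s + s**2)
l(j) = -3 + (-952 + j)*(39 + j) (l(j) = -3 + (j - 952)*(j + 39) = -3 + (-952 + j)*(39 + j))
sqrt(l(1971) + J(-10 + (-1)**2*D(4))) = sqrt((-37131 + 1971**2 - 913*1971) + (-10 + (-1)**2*(-1*4))*(1 + (-10 + (-1)**2*(-1*4)))) = sqrt((-37131 + 3884841 - 1799523) + (-10 + 1*(-4))*(1 + (-10 + 1*(-4)))) = sqrt(2048187 + (-10 - 4)*(1 + (-10 - 4))) = sqrt(2048187 - 14*(1 - 14)) = sqrt(2048187 - 14*(-13)) = sqrt(2048187 + 182) = sqrt(2048369)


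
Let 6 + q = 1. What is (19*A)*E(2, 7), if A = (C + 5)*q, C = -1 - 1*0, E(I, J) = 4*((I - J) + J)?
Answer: -3040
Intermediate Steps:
E(I, J) = 4*I
q = -5 (q = -6 + 1 = -5)
C = -1 (C = -1 + 0 = -1)
A = -20 (A = (-1 + 5)*(-5) = 4*(-5) = -20)
(19*A)*E(2, 7) = (19*(-20))*(4*2) = -380*8 = -3040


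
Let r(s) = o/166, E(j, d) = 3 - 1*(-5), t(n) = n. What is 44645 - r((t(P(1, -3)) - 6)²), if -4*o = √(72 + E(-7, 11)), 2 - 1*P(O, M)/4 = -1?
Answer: 44645 + √5/166 ≈ 44645.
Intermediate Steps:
P(O, M) = 12 (P(O, M) = 8 - 4*(-1) = 8 + 4 = 12)
E(j, d) = 8 (E(j, d) = 3 + 5 = 8)
o = -√5 (o = -√(72 + 8)/4 = -√5 ≈ -2.2361)
r(s) = -√5/166
44645 - r((t(P(1, -3)) - 6)²) = 44645 - (-1)*√5/166 = 44645 + √5/166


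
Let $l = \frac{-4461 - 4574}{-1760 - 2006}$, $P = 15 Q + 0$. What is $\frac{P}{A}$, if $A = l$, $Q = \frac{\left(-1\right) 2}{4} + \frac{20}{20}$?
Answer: $\frac{5649}{1807} \approx 3.1262$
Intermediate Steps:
$Q = \frac{1}{2}$ ($Q = \left(-2\right) \frac{1}{4} + 20 \cdot \frac{1}{20} = - \frac{1}{2} + 1 = \frac{1}{2} \approx 0.5$)
$P = \frac{15}{2}$ ($P = 15 \cdot \frac{1}{2} + 0 = \frac{15}{2} + 0 = \frac{15}{2} \approx 7.5$)
$l = \frac{9035}{3766}$ ($l = - \frac{9035}{-3766} = \left(-9035\right) \left(- \frac{1}{3766}\right) = \frac{9035}{3766} \approx 2.3991$)
$A = \frac{9035}{3766} \approx 2.3991$
$\frac{P}{A} = \frac{15}{2 \cdot \frac{9035}{3766}} = \frac{15}{2} \cdot \frac{3766}{9035} = \frac{5649}{1807}$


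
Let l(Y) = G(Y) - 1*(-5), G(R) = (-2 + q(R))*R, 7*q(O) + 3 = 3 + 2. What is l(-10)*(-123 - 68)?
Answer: -29605/7 ≈ -4229.3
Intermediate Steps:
q(O) = 2/7 (q(O) = -3/7 + (3 + 2)/7 = -3/7 + (⅐)*5 = -3/7 + 5/7 = 2/7)
G(R) = -12*R/7 (G(R) = (-2 + 2/7)*R = -12*R/7)
l(Y) = 5 - 12*Y/7 (l(Y) = -12*Y/7 - 1*(-5) = -12*Y/7 + 5 = 5 - 12*Y/7)
l(-10)*(-123 - 68) = (5 - 12/7*(-10))*(-123 - 68) = (5 + 120/7)*(-191) = (155/7)*(-191) = -29605/7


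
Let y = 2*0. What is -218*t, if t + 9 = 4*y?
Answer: 1962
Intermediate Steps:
y = 0
t = -9 (t = -9 + 4*0 = -9 + 0 = -9)
-218*t = -218*(-9) = 1962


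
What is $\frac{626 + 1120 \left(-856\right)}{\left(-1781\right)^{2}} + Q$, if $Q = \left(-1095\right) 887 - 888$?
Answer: $- \frac{3083632360127}{3171961} \approx -9.7215 \cdot 10^{5}$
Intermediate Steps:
$Q = -972153$ ($Q = -971265 - 888 = -972153$)
$\frac{626 + 1120 \left(-856\right)}{\left(-1781\right)^{2}} + Q = \frac{626 + 1120 \left(-856\right)}{\left(-1781\right)^{2}} - 972153 = \frac{626 - 958720}{3171961} - 972153 = \left(-958094\right) \frac{1}{3171961} - 972153 = - \frac{958094}{3171961} - 972153 = - \frac{3083632360127}{3171961}$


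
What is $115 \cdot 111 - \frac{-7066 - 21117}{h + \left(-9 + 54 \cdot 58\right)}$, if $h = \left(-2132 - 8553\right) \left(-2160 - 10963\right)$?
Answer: $\frac{1789938683353}{140222378} \approx 12765.0$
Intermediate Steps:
$h = 140219255$ ($h = \left(-10685\right) \left(-13123\right) = 140219255$)
$115 \cdot 111 - \frac{-7066 - 21117}{h + \left(-9 + 54 \cdot 58\right)} = 115 \cdot 111 - \frac{-7066 - 21117}{140219255 + \left(-9 + 54 \cdot 58\right)} = 12765 - - \frac{28183}{140219255 + \left(-9 + 3132\right)} = 12765 - - \frac{28183}{140219255 + 3123} = 12765 - - \frac{28183}{140222378} = 12765 + \frac{28183}{140222378} = \frac{1789938683353}{140222378}$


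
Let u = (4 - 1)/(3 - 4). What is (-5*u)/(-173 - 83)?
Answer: -15/256 ≈ -0.058594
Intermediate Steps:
u = -3 (u = 3/(-1) = 3*(-1) = -3)
(-5*u)/(-173 - 83) = (-5*(-3))/(-173 - 83) = 15/(-256) = -1/256*15 = -15/256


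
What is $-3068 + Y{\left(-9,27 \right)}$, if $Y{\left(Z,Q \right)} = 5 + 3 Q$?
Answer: $-2982$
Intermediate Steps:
$-3068 + Y{\left(-9,27 \right)} = -3068 + \left(5 + 3 \cdot 27\right) = -3068 + \left(5 + 81\right) = -3068 + 86 = -2982$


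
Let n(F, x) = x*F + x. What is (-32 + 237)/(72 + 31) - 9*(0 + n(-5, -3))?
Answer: -10919/103 ≈ -106.01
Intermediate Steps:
n(F, x) = x + F*x (n(F, x) = F*x + x = x + F*x)
(-32 + 237)/(72 + 31) - 9*(0 + n(-5, -3)) = (-32 + 237)/(72 + 31) - 9*(0 - 3*(1 - 5)) = 205/103 - 9*(0 - 3*(-4)) = 205*(1/103) - 9*(0 + 12) = 205/103 - 9*12 = 205/103 - 108 = -10919/103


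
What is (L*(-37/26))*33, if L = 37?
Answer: -45177/26 ≈ -1737.6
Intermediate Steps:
(L*(-37/26))*33 = (37*(-37/26))*33 = -1369/26*33 = -45177/26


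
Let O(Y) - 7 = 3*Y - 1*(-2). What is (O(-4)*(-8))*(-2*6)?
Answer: -288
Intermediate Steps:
O(Y) = 9 + 3*Y (O(Y) = 7 + (3*Y - 1*(-2)) = 7 + (3*Y + 2) = 7 + (2 + 3*Y) = 9 + 3*Y)
(O(-4)*(-8))*(-2*6) = ((9 + 3*(-4))*(-8))*(-2*6) = ((9 - 12)*(-8))*(-12) = -3*(-8)*(-12) = 24*(-12) = -288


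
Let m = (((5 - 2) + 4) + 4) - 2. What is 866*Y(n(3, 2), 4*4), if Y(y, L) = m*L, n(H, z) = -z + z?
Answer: 124704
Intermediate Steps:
m = 9 (m = ((3 + 4) + 4) - 2 = (7 + 4) - 2 = 11 - 2 = 9)
n(H, z) = 0
Y(y, L) = 9*L
866*Y(n(3, 2), 4*4) = 866*(9*(4*4)) = 866*(9*16) = 866*144 = 124704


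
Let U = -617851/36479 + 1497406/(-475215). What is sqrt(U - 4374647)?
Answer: I*sqrt(1314653006401255818994920990)/17335367985 ≈ 2091.6*I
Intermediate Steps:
U = -348235936439/17335367985 (U = -617851*1/36479 + 1497406*(-1/475215) = -617851/36479 - 1497406/475215 = -348235936439/17335367985 ≈ -20.088)
sqrt(U - 4374647) = sqrt(-348235936439/17335367985 - 4374647) = sqrt(-75836463785412734/17335367985) = I*sqrt(1314653006401255818994920990)/17335367985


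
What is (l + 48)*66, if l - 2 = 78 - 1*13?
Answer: 7590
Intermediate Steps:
l = 67 (l = 2 + (78 - 1*13) = 2 + (78 - 13) = 2 + 65 = 67)
(l + 48)*66 = (67 + 48)*66 = 115*66 = 7590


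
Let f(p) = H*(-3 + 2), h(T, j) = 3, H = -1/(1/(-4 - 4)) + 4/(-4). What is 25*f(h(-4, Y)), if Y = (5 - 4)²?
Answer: -175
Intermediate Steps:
H = 7 (H = -1/(1/(-8)) + 4*(-¼) = -1/(-⅛) - 1 = -1*(-8) - 1 = 8 - 1 = 7)
Y = 1 (Y = 1² = 1)
f(p) = -7 (f(p) = 7*(-3 + 2) = 7*(-1) = -7)
25*f(h(-4, Y)) = 25*(-7) = -175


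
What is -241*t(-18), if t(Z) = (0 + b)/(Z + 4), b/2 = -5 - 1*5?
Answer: -2410/7 ≈ -344.29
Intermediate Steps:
b = -20 (b = 2*(-5 - 1*5) = 2*(-5 - 5) = 2*(-10) = -20)
t(Z) = -20/(4 + Z) (t(Z) = (0 - 20)/(Z + 4) = -20/(4 + Z))
-241*t(-18) = -(-4820)/(4 - 18) = -(-4820)/(-14) = -(-4820)*(-1)/14 = -241*10/7 = -2410/7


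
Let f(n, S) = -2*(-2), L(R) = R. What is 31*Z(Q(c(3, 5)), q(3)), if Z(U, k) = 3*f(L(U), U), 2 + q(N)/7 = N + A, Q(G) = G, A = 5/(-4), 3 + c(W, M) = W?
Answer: 372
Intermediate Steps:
c(W, M) = -3 + W
A = -5/4 (A = 5*(-1/4) = -5/4 ≈ -1.2500)
q(N) = -91/4 + 7*N (q(N) = -14 + 7*(N - 5/4) = -14 + 7*(-5/4 + N) = -14 + (-35/4 + 7*N) = -91/4 + 7*N)
f(n, S) = 4
Z(U, k) = 12 (Z(U, k) = 3*4 = 12)
31*Z(Q(c(3, 5)), q(3)) = 31*12 = 372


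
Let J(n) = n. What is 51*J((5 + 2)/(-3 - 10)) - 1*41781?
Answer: -543510/13 ≈ -41808.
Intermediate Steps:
51*J((5 + 2)/(-3 - 10)) - 1*41781 = 51*((5 + 2)/(-3 - 10)) - 1*41781 = 51*(7/(-13)) - 41781 = 51*(7*(-1/13)) - 41781 = 51*(-7/13) - 41781 = -357/13 - 41781 = -543510/13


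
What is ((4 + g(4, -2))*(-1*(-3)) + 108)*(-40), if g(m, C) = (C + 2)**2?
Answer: -4800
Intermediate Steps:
g(m, C) = (2 + C)**2
((4 + g(4, -2))*(-1*(-3)) + 108)*(-40) = ((4 + (2 - 2)**2)*(-1*(-3)) + 108)*(-40) = ((4 + 0**2)*3 + 108)*(-40) = ((4 + 0)*3 + 108)*(-40) = (4*3 + 108)*(-40) = (12 + 108)*(-40) = 120*(-40) = -4800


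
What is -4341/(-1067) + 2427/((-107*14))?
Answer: 3913209/1598366 ≈ 2.4483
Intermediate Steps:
-4341/(-1067) + 2427/((-107*14)) = -4341*(-1/1067) + 2427/(-1498) = 4341/1067 + 2427*(-1/1498) = 4341/1067 - 2427/1498 = 3913209/1598366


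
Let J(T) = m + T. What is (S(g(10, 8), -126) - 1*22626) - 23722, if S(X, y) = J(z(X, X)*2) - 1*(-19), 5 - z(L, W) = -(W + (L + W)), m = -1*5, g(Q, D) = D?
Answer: -46276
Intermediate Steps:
m = -5
z(L, W) = 5 + L + 2*W (z(L, W) = 5 - (-1)*(W + (L + W)) = 5 - (-1)*(L + 2*W) = 5 - (-L - 2*W) = 5 + (L + 2*W) = 5 + L + 2*W)
J(T) = -5 + T
S(X, y) = 24 + 6*X (S(X, y) = (-5 + (5 + X + 2*X)*2) - 1*(-19) = (-5 + (5 + 3*X)*2) + 19 = (-5 + (10 + 6*X)) + 19 = (5 + 6*X) + 19 = 24 + 6*X)
(S(g(10, 8), -126) - 1*22626) - 23722 = ((24 + 6*8) - 1*22626) - 23722 = ((24 + 48) - 22626) - 23722 = (72 - 22626) - 23722 = -22554 - 23722 = -46276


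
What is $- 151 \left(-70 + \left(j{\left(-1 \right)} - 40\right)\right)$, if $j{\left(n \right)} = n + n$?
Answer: $16912$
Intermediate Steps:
$j{\left(n \right)} = 2 n$
$- 151 \left(-70 + \left(j{\left(-1 \right)} - 40\right)\right) = - 151 \left(-70 + \left(2 \left(-1\right) - 40\right)\right) = - 151 \left(-70 - 42\right) = \left(-151\right) \left(-112\right) = 16912$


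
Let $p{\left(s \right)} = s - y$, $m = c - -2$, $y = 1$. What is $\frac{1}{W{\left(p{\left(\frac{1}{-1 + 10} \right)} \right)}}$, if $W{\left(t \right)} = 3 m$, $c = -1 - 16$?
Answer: $- \frac{1}{45} \approx -0.022222$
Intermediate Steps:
$c = -17$ ($c = -1 - 16 = -17$)
$m = -15$ ($m = -17 - -2 = -17 + 2 = -15$)
$p{\left(s \right)} = -1 + s$ ($p{\left(s \right)} = s - 1 = -1 + s$)
$W{\left(t \right)} = -45$ ($W{\left(t \right)} = 3 \left(-15\right) = -45$)
$\frac{1}{W{\left(p{\left(\frac{1}{-1 + 10} \right)} \right)}} = \frac{1}{-45} = - \frac{1}{45}$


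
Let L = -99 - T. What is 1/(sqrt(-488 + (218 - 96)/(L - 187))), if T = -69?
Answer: -I*sqrt(23005906)/106018 ≈ -0.045242*I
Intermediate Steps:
L = -30 (L = -99 - 1*(-69) = -99 + 69 = -30)
1/(sqrt(-488 + (218 - 96)/(L - 187))) = 1/(sqrt(-488 + (218 - 96)/(-30 - 187))) = 1/(sqrt(-488 + 122/(-217))) = 1/(sqrt(-488 + 122*(-1/217))) = 1/(sqrt(-488 - 122/217)) = 1/(sqrt(-106018/217)) = 1/(I*sqrt(23005906)/217) = -I*sqrt(23005906)/106018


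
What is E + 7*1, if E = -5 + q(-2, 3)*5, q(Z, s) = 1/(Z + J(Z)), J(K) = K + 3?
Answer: -3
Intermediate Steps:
J(K) = 3 + K
q(Z, s) = 1/(3 + 2*Z) (q(Z, s) = 1/(Z + (3 + Z)) = 1/(3 + 2*Z))
E = -10 (E = -5 + 5/(3 + 2*(-2)) = -5 + 5/(3 - 4) = -5 + 5/(-1) = -5 - 1*5 = -5 - 5 = -10)
E + 7*1 = -10 + 7*1 = -10 + 7 = -3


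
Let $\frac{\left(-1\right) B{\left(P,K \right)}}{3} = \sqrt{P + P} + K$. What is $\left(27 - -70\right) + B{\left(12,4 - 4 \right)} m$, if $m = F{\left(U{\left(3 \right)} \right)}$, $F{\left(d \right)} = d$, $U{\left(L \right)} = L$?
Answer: $97 - 18 \sqrt{6} \approx 52.909$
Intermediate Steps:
$B{\left(P,K \right)} = - 3 K - 3 \sqrt{2} \sqrt{P}$ ($B{\left(P,K \right)} = - 3 \left(\sqrt{P + P} + K\right) = - 3 \left(\sqrt{2 P} + K\right) = - 3 \left(\sqrt{2} \sqrt{P} + K\right) = - 3 \left(K + \sqrt{2} \sqrt{P}\right) = - 3 K - 3 \sqrt{2} \sqrt{P}$)
$m = 3$
$\left(27 - -70\right) + B{\left(12,4 - 4 \right)} m = \left(27 - -70\right) + \left(- 3 \left(4 - 4\right) - 3 \sqrt{2} \sqrt{12}\right) 3 = \left(27 + 70\right) + \left(- 3 \left(4 - 4\right) - 3 \sqrt{2} \cdot 2 \sqrt{3}\right) 3 = 97 + \left(\left(-3\right) 0 - 6 \sqrt{6}\right) 3 = 97 + \left(0 - 6 \sqrt{6}\right) 3 = 97 + - 6 \sqrt{6} \cdot 3 = 97 - 18 \sqrt{6}$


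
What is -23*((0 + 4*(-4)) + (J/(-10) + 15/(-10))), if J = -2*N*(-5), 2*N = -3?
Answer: 368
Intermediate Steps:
N = -3/2 (N = (½)*(-3) = -3/2 ≈ -1.5000)
J = -15 (J = -2*(-3/2)*(-5) = 3*(-5) = -15)
-23*((0 + 4*(-4)) + (J/(-10) + 15/(-10))) = -23*((0 + 4*(-4)) + (-15/(-10) + 15/(-10))) = -23*((0 - 16) + (-15*(-⅒) + 15*(-⅒))) = -23*(-16 + (3/2 - 3/2)) = -23*(-16 + 0) = -23*(-16) = 368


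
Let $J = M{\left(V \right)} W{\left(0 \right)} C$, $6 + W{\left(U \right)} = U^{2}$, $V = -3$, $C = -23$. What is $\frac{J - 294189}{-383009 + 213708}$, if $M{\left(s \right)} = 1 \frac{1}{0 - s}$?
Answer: $\frac{294143}{169301} \approx 1.7374$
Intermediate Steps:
$M{\left(s \right)} = - \frac{1}{s}$ ($M{\left(s \right)} = 1 \frac{1}{\left(-1\right) s} = 1 \left(- \frac{1}{s}\right) = - \frac{1}{s}$)
$W{\left(U \right)} = -6 + U^{2}$
$J = 46$ ($J = - \frac{1}{-3} \left(-6 + 0^{2}\right) \left(-23\right) = \left(-1\right) \left(- \frac{1}{3}\right) \left(-6 + 0\right) \left(-23\right) = \frac{1}{3} \left(-6\right) \left(-23\right) = \left(-2\right) \left(-23\right) = 46$)
$\frac{J - 294189}{-383009 + 213708} = \frac{46 - 294189}{-383009 + 213708} = - \frac{294143}{-169301} = \left(-294143\right) \left(- \frac{1}{169301}\right) = \frac{294143}{169301}$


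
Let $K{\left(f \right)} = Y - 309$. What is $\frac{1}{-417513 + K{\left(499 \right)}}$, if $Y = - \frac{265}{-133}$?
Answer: $- \frac{133}{55570061} \approx -2.3934 \cdot 10^{-6}$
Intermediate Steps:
$Y = \frac{265}{133}$ ($Y = \left(-265\right) \left(- \frac{1}{133}\right) = \frac{265}{133} \approx 1.9925$)
$K{\left(f \right)} = - \frac{40832}{133}$ ($K{\left(f \right)} = \frac{265}{133} - 309 = - \frac{40832}{133}$)
$\frac{1}{-417513 + K{\left(499 \right)}} = \frac{1}{-417513 - \frac{40832}{133}} = \frac{1}{- \frac{55570061}{133}} = - \frac{133}{55570061}$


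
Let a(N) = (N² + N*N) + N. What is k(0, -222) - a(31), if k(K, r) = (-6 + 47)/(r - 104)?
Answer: -636719/326 ≈ -1953.1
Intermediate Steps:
a(N) = N + 2*N² (a(N) = (N² + N²) + N = 2*N² + N = N + 2*N²)
k(K, r) = 41/(-104 + r)
k(0, -222) - a(31) = 41/(-104 - 222) - 31*(1 + 2*31) = 41/(-326) - 31*(1 + 62) = 41*(-1/326) - 31*63 = -41/326 - 1*1953 = -41/326 - 1953 = -636719/326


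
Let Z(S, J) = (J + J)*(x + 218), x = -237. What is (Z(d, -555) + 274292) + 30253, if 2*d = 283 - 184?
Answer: 325635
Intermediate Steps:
d = 99/2 (d = (283 - 184)/2 = (½)*99 = 99/2 ≈ 49.500)
Z(S, J) = -38*J (Z(S, J) = (J + J)*(-237 + 218) = (2*J)*(-19) = -38*J)
(Z(d, -555) + 274292) + 30253 = (-38*(-555) + 274292) + 30253 = (21090 + 274292) + 30253 = 295382 + 30253 = 325635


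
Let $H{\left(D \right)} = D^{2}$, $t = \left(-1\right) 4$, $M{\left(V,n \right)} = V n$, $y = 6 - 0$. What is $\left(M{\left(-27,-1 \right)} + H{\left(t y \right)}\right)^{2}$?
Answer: $363609$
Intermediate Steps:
$y = 6$ ($y = 6 + 0 = 6$)
$t = -4$
$\left(M{\left(-27,-1 \right)} + H{\left(t y \right)}\right)^{2} = \left(\left(-27\right) \left(-1\right) + \left(\left(-4\right) 6\right)^{2}\right)^{2} = \left(27 + \left(-24\right)^{2}\right)^{2} = \left(27 + 576\right)^{2} = 603^{2} = 363609$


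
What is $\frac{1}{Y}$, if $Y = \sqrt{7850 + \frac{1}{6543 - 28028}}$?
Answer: $\frac{\sqrt{3623600994765}}{168657249} \approx 0.011287$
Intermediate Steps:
$Y = \frac{\sqrt{3623600994765}}{21485}$ ($Y = \sqrt{7850 + \frac{1}{-21485}} = \sqrt{7850 - \frac{1}{21485}} = \sqrt{\frac{168657249}{21485}} = \frac{\sqrt{3623600994765}}{21485} \approx 88.6$)
$\frac{1}{Y} = \frac{1}{\frac{1}{21485} \sqrt{3623600994765}} = \frac{\sqrt{3623600994765}}{168657249}$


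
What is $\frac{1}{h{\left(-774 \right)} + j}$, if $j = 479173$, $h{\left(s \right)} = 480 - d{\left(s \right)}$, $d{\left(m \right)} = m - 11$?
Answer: $\frac{1}{480438} \approx 2.0814 \cdot 10^{-6}$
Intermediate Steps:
$d{\left(m \right)} = -11 + m$ ($d{\left(m \right)} = m - 11 = -11 + m$)
$h{\left(s \right)} = 491 - s$ ($h{\left(s \right)} = 480 - \left(-11 + s\right) = 491 - s$)
$\frac{1}{h{\left(-774 \right)} + j} = \frac{1}{\left(491 - -774\right) + 479173} = \frac{1}{\left(491 + 774\right) + 479173} = \frac{1}{1265 + 479173} = \frac{1}{480438}$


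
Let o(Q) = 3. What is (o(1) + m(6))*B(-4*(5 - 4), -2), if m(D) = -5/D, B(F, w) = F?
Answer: -26/3 ≈ -8.6667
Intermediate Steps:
(o(1) + m(6))*B(-4*(5 - 4), -2) = (3 - 5/6)*(-4*(5 - 4)) = (3 - 5*⅙)*(-4*1) = (3 - ⅚)*(-4) = (13/6)*(-4) = -26/3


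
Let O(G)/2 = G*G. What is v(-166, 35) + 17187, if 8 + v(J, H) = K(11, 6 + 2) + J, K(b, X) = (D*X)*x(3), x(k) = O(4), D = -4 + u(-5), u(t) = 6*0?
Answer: 15989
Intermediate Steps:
O(G) = 2*G**2 (O(G) = 2*(G*G) = 2*G**2)
u(t) = 0
D = -4 (D = -4 + 0 = -4)
x(k) = 32 (x(k) = 2*4**2 = 2*16 = 32)
K(b, X) = -128*X (K(b, X) = -4*X*32 = -128*X)
v(J, H) = -1032 + J (v(J, H) = -8 + (-128*(6 + 2) + J) = -8 + (-128*8 + J) = -8 + (-1024 + J) = -1032 + J)
v(-166, 35) + 17187 = (-1032 - 166) + 17187 = -1198 + 17187 = 15989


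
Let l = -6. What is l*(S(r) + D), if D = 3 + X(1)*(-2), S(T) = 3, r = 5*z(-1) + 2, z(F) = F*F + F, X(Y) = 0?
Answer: -36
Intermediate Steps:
z(F) = F + F² (z(F) = F² + F = F + F²)
r = 2 (r = 5*(-(1 - 1)) + 2 = 5*(-1*0) + 2 = 5*0 + 2 = 0 + 2 = 2)
D = 3 (D = 3 + 0*(-2) = 3 + 0 = 3)
l*(S(r) + D) = -6*(3 + 3) = -6*6 = -36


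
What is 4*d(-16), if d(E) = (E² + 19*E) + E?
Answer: -256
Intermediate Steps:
d(E) = E² + 20*E
4*d(-16) = 4*(-16*(20 - 16)) = 4*(-16*4) = 4*(-64) = -256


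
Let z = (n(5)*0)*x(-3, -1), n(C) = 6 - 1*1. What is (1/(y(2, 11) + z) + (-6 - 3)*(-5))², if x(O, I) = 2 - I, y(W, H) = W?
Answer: 8281/4 ≈ 2070.3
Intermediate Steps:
n(C) = 5 (n(C) = 6 - 1 = 5)
z = 0 (z = (5*0)*(2 - 1*(-1)) = 0*(2 + 1) = 0*3 = 0)
(1/(y(2, 11) + z) + (-6 - 3)*(-5))² = (1/(2 + 0) + (-6 - 3)*(-5))² = (1/2 - 9*(-5))² = (½ + 45)² = (91/2)² = 8281/4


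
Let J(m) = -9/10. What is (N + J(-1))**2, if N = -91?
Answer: 844561/100 ≈ 8445.6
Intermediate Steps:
J(m) = -9/10 (J(m) = -9*1/10 = -9/10)
(N + J(-1))**2 = (-91 - 9/10)**2 = (-919/10)**2 = 844561/100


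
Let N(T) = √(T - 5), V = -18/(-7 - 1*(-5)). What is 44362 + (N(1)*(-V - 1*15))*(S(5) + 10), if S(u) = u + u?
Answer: 44362 - 960*I ≈ 44362.0 - 960.0*I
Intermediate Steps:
S(u) = 2*u
V = 9 (V = -18/(-7 + 5) = -18/(-2) = -18*(-½) = 9)
N(T) = √(-5 + T)
44362 + (N(1)*(-V - 1*15))*(S(5) + 10) = 44362 + (√(-5 + 1)*(-1*9 - 1*15))*(2*5 + 10) = 44362 + (√(-4)*(-9 - 15))*(10 + 10) = 44362 + ((2*I)*(-24))*20 = 44362 - 48*I*20 = 44362 - 960*I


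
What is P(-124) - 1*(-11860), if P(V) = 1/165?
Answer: 1956901/165 ≈ 11860.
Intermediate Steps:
P(V) = 1/165
P(-124) - 1*(-11860) = 1/165 - 1*(-11860) = 1/165 + 11860 = 1956901/165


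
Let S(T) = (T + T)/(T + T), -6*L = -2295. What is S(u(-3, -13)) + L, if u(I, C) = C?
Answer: 767/2 ≈ 383.50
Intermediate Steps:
L = 765/2 (L = -1/6*(-2295) = 765/2 ≈ 382.50)
S(T) = 1 (S(T) = (2*T)/((2*T)) = (2*T)*(1/(2*T)) = 1)
S(u(-3, -13)) + L = 1 + 765/2 = 767/2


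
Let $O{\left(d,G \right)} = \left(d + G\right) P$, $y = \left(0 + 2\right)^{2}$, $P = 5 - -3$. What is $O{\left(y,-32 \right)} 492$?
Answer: $-110208$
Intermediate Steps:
$P = 8$ ($P = 5 + 3 = 8$)
$y = 4$ ($y = 2^{2} = 4$)
$O{\left(d,G \right)} = 8 G + 8 d$ ($O{\left(d,G \right)} = \left(d + G\right) 8 = \left(G + d\right) 8 = 8 G + 8 d$)
$O{\left(y,-32 \right)} 492 = \left(8 \left(-32\right) + 8 \cdot 4\right) 492 = \left(-256 + 32\right) 492 = \left(-224\right) 492 = -110208$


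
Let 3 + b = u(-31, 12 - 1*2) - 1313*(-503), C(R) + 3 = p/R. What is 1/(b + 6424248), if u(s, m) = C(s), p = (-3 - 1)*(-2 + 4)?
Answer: 31/219625119 ≈ 1.4115e-7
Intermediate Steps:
p = -8 (p = -4*2 = -8)
C(R) = -3 - 8/R
u(s, m) = -3 - 8/s
b = 20473431/31 (b = -3 + ((-3 - 8/(-31)) - 1313*(-503)) = -3 + ((-3 - 8*(-1/31)) + 660439) = -3 + ((-3 + 8/31) + 660439) = -3 + (-85/31 + 660439) = -3 + 20473524/31 = 20473431/31 ≈ 6.6043e+5)
1/(b + 6424248) = 1/(20473431/31 + 6424248) = 1/(219625119/31) = 31/219625119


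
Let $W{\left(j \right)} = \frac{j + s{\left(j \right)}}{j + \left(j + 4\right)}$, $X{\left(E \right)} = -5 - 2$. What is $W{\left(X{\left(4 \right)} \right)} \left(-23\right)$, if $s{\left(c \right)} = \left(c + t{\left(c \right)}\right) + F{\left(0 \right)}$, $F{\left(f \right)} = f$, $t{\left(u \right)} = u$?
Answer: $- \frac{483}{10} \approx -48.3$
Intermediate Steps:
$X{\left(E \right)} = -7$ ($X{\left(E \right)} = -5 - 2 = -7$)
$s{\left(c \right)} = 2 c$ ($s{\left(c \right)} = \left(c + c\right) + 0 = 2 c + 0 = 2 c$)
$W{\left(j \right)} = \frac{3 j}{4 + 2 j}$ ($W{\left(j \right)} = \frac{j + 2 j}{j + \left(j + 4\right)} = \frac{3 j}{j + \left(4 + j\right)} = \frac{3 j}{4 + 2 j}$)
$W{\left(X{\left(4 \right)} \right)} \left(-23\right) = \frac{3}{2} \left(-7\right) \frac{1}{2 - 7} \left(-23\right) = \frac{3}{2} \left(-7\right) \frac{1}{-5} \left(-23\right) = \frac{3}{2} \left(-7\right) \left(- \frac{1}{5}\right) \left(-23\right) = \frac{21}{10} \left(-23\right) = - \frac{483}{10}$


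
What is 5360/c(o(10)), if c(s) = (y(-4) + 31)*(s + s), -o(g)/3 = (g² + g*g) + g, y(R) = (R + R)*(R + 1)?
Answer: -268/3465 ≈ -0.077345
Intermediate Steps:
y(R) = 2*R*(1 + R) (y(R) = (2*R)*(1 + R) = 2*R*(1 + R))
o(g) = -6*g² - 3*g (o(g) = -3*((g² + g*g) + g) = -3*((g² + g²) + g) = -3*(2*g² + g) = -3*(g + 2*g²) = -6*g² - 3*g)
c(s) = 110*s (c(s) = (2*(-4)*(1 - 4) + 31)*(s + s) = (2*(-4)*(-3) + 31)*(2*s) = (24 + 31)*(2*s) = 55*(2*s) = 110*s)
5360/c(o(10)) = 5360/((110*(-3*10*(1 + 2*10)))) = 5360/((110*(-3*10*(1 + 20)))) = 5360/((110*(-3*10*21))) = 5360/((110*(-630))) = 5360/(-69300) = 5360*(-1/69300) = -268/3465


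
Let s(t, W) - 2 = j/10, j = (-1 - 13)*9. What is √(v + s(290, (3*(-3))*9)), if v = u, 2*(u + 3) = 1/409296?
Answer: I*√14239472048310/1023240 ≈ 3.6878*I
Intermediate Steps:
u = -2455775/818592 (u = -3 + (½)/409296 = -3 + (½)*(1/409296) = -3 + 1/818592 = -2455775/818592 ≈ -3.0000)
j = -126 (j = -14*9 = -126)
v = -2455775/818592 ≈ -3.0000
s(t, W) = -53/5 (s(t, W) = 2 - 126/10 = 2 - 126*⅒ = 2 - 63/5 = -53/5)
√(v + s(290, (3*(-3))*9)) = √(-2455775/818592 - 53/5) = √(-55664251/4092960) = I*√14239472048310/1023240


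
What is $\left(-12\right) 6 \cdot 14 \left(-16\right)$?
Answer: $16128$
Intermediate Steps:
$\left(-12\right) 6 \cdot 14 \left(-16\right) = \left(-72\right) 14 \left(-16\right) = \left(-1008\right) \left(-16\right) = 16128$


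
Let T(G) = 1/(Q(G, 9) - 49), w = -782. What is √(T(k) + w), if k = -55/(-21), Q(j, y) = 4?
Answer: I*√175955/15 ≈ 27.965*I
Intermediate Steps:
k = 55/21 (k = -55*(-1/21) = 55/21 ≈ 2.6190)
T(G) = -1/45 (T(G) = 1/(4 - 49) = 1/(-45) = -1/45)
√(T(k) + w) = √(-1/45 - 782) = √(-35191/45) = I*√175955/15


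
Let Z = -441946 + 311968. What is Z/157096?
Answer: -64989/78548 ≈ -0.82738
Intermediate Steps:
Z = -129978
Z/157096 = -129978/157096 = -129978*1/157096 = -64989/78548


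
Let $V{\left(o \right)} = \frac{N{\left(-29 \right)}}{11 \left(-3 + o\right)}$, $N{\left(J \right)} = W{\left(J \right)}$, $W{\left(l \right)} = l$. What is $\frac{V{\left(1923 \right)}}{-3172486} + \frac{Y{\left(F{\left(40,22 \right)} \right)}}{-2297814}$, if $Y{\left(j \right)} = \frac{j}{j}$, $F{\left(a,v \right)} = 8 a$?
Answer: $- \frac{11156044619}{25660035264526080} \approx -4.3476 \cdot 10^{-7}$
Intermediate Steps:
$N{\left(J \right)} = J$
$Y{\left(j \right)} = 1$
$V{\left(o \right)} = - \frac{29}{-33 + 11 o}$ ($V{\left(o \right)} = - \frac{29}{11 \left(-3 + o\right)} = - \frac{29}{-33 + 11 o}$)
$\frac{V{\left(1923 \right)}}{-3172486} + \frac{Y{\left(F{\left(40,22 \right)} \right)}}{-2297814} = \frac{\left(-29\right) \frac{1}{-33 + 11 \cdot 1923}}{-3172486} + 1 \frac{1}{-2297814} = - \frac{29}{-33 + 21153} \left(- \frac{1}{3172486}\right) + 1 \left(- \frac{1}{2297814}\right) = - \frac{29}{21120} \left(- \frac{1}{3172486}\right) - \frac{1}{2297814} = \left(-29\right) \frac{1}{21120} \left(- \frac{1}{3172486}\right) - \frac{1}{2297814} = \left(- \frac{29}{21120}\right) \left(- \frac{1}{3172486}\right) - \frac{1}{2297814} = \frac{29}{67002904320} - \frac{1}{2297814} = - \frac{11156044619}{25660035264526080}$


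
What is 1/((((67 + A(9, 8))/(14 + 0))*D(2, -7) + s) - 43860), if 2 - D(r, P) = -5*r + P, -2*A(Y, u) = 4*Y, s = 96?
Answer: -2/87395 ≈ -2.2885e-5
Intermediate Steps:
A(Y, u) = -2*Y
D(r, P) = 2 - P + 5*r (D(r, P) = 2 - (-5*r + P) = 2 - (P - 5*r) = 2 + (-P + 5*r) = 2 - P + 5*r)
1/((((67 + A(9, 8))/(14 + 0))*D(2, -7) + s) - 43860) = 1/((((67 - 2*9)/(14 + 0))*(2 - 1*(-7) + 5*2) + 96) - 43860) = 1/((((67 - 18)/14)*(2 + 7 + 10) + 96) - 43860) = 1/(((49*(1/14))*19 + 96) - 43860) = 1/(((7/2)*19 + 96) - 43860) = 1/((133/2 + 96) - 43860) = 1/(325/2 - 43860) = 1/(-87395/2) = -2/87395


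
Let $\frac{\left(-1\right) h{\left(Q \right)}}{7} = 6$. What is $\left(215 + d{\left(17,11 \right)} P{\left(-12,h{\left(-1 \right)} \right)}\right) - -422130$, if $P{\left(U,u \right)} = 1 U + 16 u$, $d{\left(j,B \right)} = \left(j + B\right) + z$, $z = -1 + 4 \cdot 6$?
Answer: $387461$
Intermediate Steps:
$z = 23$ ($z = -1 + 24 = 23$)
$h{\left(Q \right)} = -42$ ($h{\left(Q \right)} = \left(-7\right) 6 = -42$)
$d{\left(j,B \right)} = 23 + B + j$ ($d{\left(j,B \right)} = \left(j + B\right) + 23 = \left(B + j\right) + 23 = 23 + B + j$)
$P{\left(U,u \right)} = U + 16 u$
$\left(215 + d{\left(17,11 \right)} P{\left(-12,h{\left(-1 \right)} \right)}\right) - -422130 = \left(215 + \left(23 + 11 + 17\right) \left(-12 + 16 \left(-42\right)\right)\right) - -422130 = \left(215 + 51 \left(-12 - 672\right)\right) + 422130 = \left(215 + 51 \left(-684\right)\right) + 422130 = \left(215 - 34884\right) + 422130 = -34669 + 422130 = 387461$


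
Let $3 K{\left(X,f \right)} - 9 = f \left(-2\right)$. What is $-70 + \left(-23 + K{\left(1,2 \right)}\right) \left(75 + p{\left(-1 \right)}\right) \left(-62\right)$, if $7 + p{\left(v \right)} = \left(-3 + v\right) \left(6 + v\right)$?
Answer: $63418$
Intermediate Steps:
$K{\left(X,f \right)} = 3 - \frac{2 f}{3}$ ($K{\left(X,f \right)} = 3 + \frac{f \left(-2\right)}{3} = 3 + \frac{\left(-2\right) f}{3} = 3 - \frac{2 f}{3}$)
$p{\left(v \right)} = -7 + \left(-3 + v\right) \left(6 + v\right)$
$-70 + \left(-23 + K{\left(1,2 \right)}\right) \left(75 + p{\left(-1 \right)}\right) \left(-62\right) = -70 + \left(-23 + \left(3 - \frac{4}{3}\right)\right) \left(75 + \left(-25 + \left(-1\right)^{2} + 3 \left(-1\right)\right)\right) \left(-62\right) = -70 + \left(-23 + \left(3 - \frac{4}{3}\right)\right) \left(75 - 27\right) \left(-62\right) = -70 + \left(-23 + \frac{5}{3}\right) \left(75 - 27\right) \left(-62\right) = -70 + \left(- \frac{64}{3}\right) 48 \left(-62\right) = -70 - -63488 = -70 + 63488 = 63418$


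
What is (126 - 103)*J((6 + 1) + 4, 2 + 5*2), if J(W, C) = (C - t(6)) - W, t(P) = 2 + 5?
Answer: -138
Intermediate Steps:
t(P) = 7
J(W, C) = -7 + C - W (J(W, C) = (C - 1*7) - W = (C - 7) - W = (-7 + C) - W = -7 + C - W)
(126 - 103)*J((6 + 1) + 4, 2 + 5*2) = (126 - 103)*(-7 + (2 + 5*2) - ((6 + 1) + 4)) = 23*(-7 + (2 + 10) - (7 + 4)) = 23*(-7 + 12 - 1*11) = 23*(-7 + 12 - 11) = 23*(-6) = -138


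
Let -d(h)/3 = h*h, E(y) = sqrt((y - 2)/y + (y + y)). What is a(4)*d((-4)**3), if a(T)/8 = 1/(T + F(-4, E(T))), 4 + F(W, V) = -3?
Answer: 32768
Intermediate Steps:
E(y) = sqrt(2*y + (-2 + y)/y) (E(y) = sqrt((-2 + y)/y + 2*y) = sqrt(2*y + (-2 + y)/y))
F(W, V) = -7 (F(W, V) = -4 - 3 = -7)
d(h) = -3*h**2 (d(h) = -3*h*h = -3*h**2)
a(T) = 8/(-7 + T) (a(T) = 8/(T - 7) = 8/(-7 + T))
a(4)*d((-4)**3) = (8/(-7 + 4))*(-3*((-4)**3)**2) = (8/(-3))*(-3*(-64)**2) = (8*(-1/3))*(-3*4096) = -8/3*(-12288) = 32768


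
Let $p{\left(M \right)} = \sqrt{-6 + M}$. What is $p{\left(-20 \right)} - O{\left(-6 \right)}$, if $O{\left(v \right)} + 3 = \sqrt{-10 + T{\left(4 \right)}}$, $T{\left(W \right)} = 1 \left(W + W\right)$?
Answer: $3 + i \sqrt{26} - i \sqrt{2} \approx 3.0 + 3.6848 i$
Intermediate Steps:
$T{\left(W \right)} = 2 W$ ($T{\left(W \right)} = 1 \cdot 2 W = 2 W$)
$O{\left(v \right)} = -3 + i \sqrt{2}$ ($O{\left(v \right)} = -3 + \sqrt{-10 + 2 \cdot 4} = -3 + \sqrt{-10 + 8} = -3 + \sqrt{-2} = -3 + i \sqrt{2}$)
$p{\left(-20 \right)} - O{\left(-6 \right)} = \sqrt{-6 - 20} - \left(-3 + i \sqrt{2}\right) = \sqrt{-26} + \left(3 - i \sqrt{2}\right) = i \sqrt{26} + \left(3 - i \sqrt{2}\right) = 3 + i \sqrt{26} - i \sqrt{2}$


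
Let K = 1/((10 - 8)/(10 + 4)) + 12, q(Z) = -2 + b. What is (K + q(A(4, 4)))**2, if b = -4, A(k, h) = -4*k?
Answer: 169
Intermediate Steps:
q(Z) = -6 (q(Z) = -2 - 4 = -6)
K = 19 (K = 1/(2/14) + 12 = 1/(2*(1/14)) + 12 = 1/(1/7) + 12 = 7 + 12 = 19)
(K + q(A(4, 4)))**2 = (19 - 6)**2 = 13**2 = 169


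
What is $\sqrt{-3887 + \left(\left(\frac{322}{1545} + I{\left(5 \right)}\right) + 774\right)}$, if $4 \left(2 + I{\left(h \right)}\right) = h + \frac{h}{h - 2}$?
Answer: $\frac{i \sqrt{7431107010}}{1545} \approx 55.795 i$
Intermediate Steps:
$I{\left(h \right)} = -2 + \frac{h}{4} + \frac{h}{4 \left(-2 + h\right)}$ ($I{\left(h \right)} = -2 + \frac{h + \frac{h}{h - 2}}{4} = -2 + \frac{h + \frac{h}{-2 + h}}{4} = -2 + \left(\frac{h}{4} + \frac{h}{4 \left(-2 + h\right)}\right) = -2 + \frac{h}{4} + \frac{h}{4 \left(-2 + h\right)}$)
$\sqrt{-3887 + \left(\left(\frac{322}{1545} + I{\left(5 \right)}\right) + 774\right)} = \sqrt{-3887 + \left(\left(\frac{322}{1545} + \frac{16 + 5^{2} - 45}{4 \left(-2 + 5\right)}\right) + 774\right)} = \sqrt{-3887 + \left(\left(322 \cdot \frac{1}{1545} + \frac{16 + 25 - 45}{4 \cdot 3}\right) + 774\right)} = \sqrt{-3887 + \left(\left(\frac{322}{1545} + \frac{1}{4} \cdot \frac{1}{3} \left(-4\right)\right) + 774\right)} = \sqrt{-3887 + \left(\left(\frac{322}{1545} - \frac{1}{3}\right) + 774\right)} = \sqrt{-3887 + \left(- \frac{193}{1545} + 774\right)} = \sqrt{-3887 + \frac{1195637}{1545}} = \sqrt{- \frac{4809778}{1545}} = \frac{i \sqrt{7431107010}}{1545}$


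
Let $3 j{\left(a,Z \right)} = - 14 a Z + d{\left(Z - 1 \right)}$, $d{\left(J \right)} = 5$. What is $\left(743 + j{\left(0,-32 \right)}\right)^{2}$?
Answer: $\frac{4990756}{9} \approx 5.5453 \cdot 10^{5}$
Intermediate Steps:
$j{\left(a,Z \right)} = \frac{5}{3} - \frac{14 Z a}{3}$ ($j{\left(a,Z \right)} = \frac{- 14 a Z + 5}{3} = \frac{- 14 Z a + 5}{3} = \frac{5 - 14 Z a}{3} = \frac{5}{3} - \frac{14 Z a}{3}$)
$\left(743 + j{\left(0,-32 \right)}\right)^{2} = \left(743 + \left(\frac{5}{3} - \left(- \frac{448}{3}\right) 0\right)\right)^{2} = \left(743 + \left(\frac{5}{3} + 0\right)\right)^{2} = \left(743 + \frac{5}{3}\right)^{2} = \left(\frac{2234}{3}\right)^{2} = \frac{4990756}{9}$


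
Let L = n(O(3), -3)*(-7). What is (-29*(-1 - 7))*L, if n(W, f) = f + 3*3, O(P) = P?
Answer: -9744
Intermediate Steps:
n(W, f) = 9 + f (n(W, f) = f + 9 = 9 + f)
L = -42 (L = (9 - 3)*(-7) = 6*(-7) = -42)
(-29*(-1 - 7))*L = -29*(-1 - 7)*(-42) = -29*(-8)*(-42) = 232*(-42) = -9744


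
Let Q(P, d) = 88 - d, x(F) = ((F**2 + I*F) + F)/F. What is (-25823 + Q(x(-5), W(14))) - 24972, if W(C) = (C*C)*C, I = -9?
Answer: -53451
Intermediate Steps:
W(C) = C**3 (W(C) = C**2*C = C**3)
x(F) = (F**2 - 8*F)/F (x(F) = ((F**2 - 9*F) + F)/F = (F**2 - 8*F)/F)
(-25823 + Q(x(-5), W(14))) - 24972 = (-25823 + (88 - 1*14**3)) - 24972 = (-25823 + (88 - 1*2744)) - 24972 = (-25823 + (88 - 2744)) - 24972 = (-25823 - 2656) - 24972 = -28479 - 24972 = -53451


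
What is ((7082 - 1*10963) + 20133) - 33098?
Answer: -16846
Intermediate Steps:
((7082 - 1*10963) + 20133) - 33098 = ((7082 - 10963) + 20133) - 33098 = (-3881 + 20133) - 33098 = 16252 - 33098 = -16846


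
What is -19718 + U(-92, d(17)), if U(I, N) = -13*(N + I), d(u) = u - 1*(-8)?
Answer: -18847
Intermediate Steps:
d(u) = 8 + u (d(u) = u + 8 = 8 + u)
U(I, N) = -13*I - 13*N (U(I, N) = -13*(I + N) = -13*I - 13*N)
-19718 + U(-92, d(17)) = -19718 + (-13*(-92) - 13*(8 + 17)) = -19718 + (1196 - 13*25) = -19718 + (1196 - 325) = -19718 + 871 = -18847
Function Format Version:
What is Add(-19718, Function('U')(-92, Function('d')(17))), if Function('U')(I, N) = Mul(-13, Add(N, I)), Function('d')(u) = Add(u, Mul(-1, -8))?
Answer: -18847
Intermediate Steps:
Function('d')(u) = Add(8, u) (Function('d')(u) = Add(u, 8) = Add(8, u))
Function('U')(I, N) = Add(Mul(-13, I), Mul(-13, N)) (Function('U')(I, N) = Mul(-13, Add(I, N)) = Add(Mul(-13, I), Mul(-13, N)))
Add(-19718, Function('U')(-92, Function('d')(17))) = Add(-19718, Add(Mul(-13, -92), Mul(-13, Add(8, 17)))) = Add(-19718, Add(1196, Mul(-13, 25))) = Add(-19718, Add(1196, -325)) = Add(-19718, 871) = -18847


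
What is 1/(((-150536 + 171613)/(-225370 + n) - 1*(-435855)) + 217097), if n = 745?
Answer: 224625/146669321923 ≈ 1.5315e-6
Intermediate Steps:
1/(((-150536 + 171613)/(-225370 + n) - 1*(-435855)) + 217097) = 1/(((-150536 + 171613)/(-225370 + 745) - 1*(-435855)) + 217097) = 1/((21077/(-224625) + 435855) + 217097) = 1/((21077*(-1/224625) + 435855) + 217097) = 1/((-21077/224625 + 435855) + 217097) = 1/(97903908298/224625 + 217097) = 1/(146669321923/224625) = 224625/146669321923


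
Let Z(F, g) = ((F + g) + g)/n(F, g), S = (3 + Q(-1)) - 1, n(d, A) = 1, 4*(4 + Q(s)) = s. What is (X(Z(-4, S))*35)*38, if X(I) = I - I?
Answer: 0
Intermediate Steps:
Q(s) = -4 + s/4
S = -9/4 (S = (3 + (-4 + (¼)*(-1))) - 1 = (3 + (-4 - ¼)) - 1 = (3 - 17/4) - 1 = -5/4 - 1 = -9/4 ≈ -2.2500)
Z(F, g) = F + 2*g (Z(F, g) = ((F + g) + g)/1 = (F + 2*g)*1 = F + 2*g)
X(I) = 0
(X(Z(-4, S))*35)*38 = (0*35)*38 = 0*38 = 0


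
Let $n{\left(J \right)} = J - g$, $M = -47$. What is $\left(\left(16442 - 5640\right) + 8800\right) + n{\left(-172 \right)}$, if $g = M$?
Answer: $19477$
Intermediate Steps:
$g = -47$
$n{\left(J \right)} = 47 + J$ ($n{\left(J \right)} = J - -47 = J + 47 = 47 + J$)
$\left(\left(16442 - 5640\right) + 8800\right) + n{\left(-172 \right)} = \left(\left(16442 - 5640\right) + 8800\right) + \left(47 - 172\right) = \left(\left(16442 - 5640\right) + 8800\right) - 125 = \left(10802 + 8800\right) - 125 = 19602 - 125 = 19477$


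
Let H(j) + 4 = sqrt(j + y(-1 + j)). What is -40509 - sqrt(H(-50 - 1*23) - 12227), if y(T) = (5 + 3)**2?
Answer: -40509 - sqrt(-12231 + 3*I) ≈ -40509.0 - 110.59*I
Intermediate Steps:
y(T) = 64 (y(T) = 8**2 = 64)
H(j) = -4 + sqrt(64 + j) (H(j) = -4 + sqrt(j + 64) = -4 + sqrt(64 + j))
-40509 - sqrt(H(-50 - 1*23) - 12227) = -40509 - sqrt((-4 + sqrt(64 + (-50 - 1*23))) - 12227) = -40509 - sqrt((-4 + sqrt(64 + (-50 - 23))) - 12227) = -40509 - sqrt((-4 + sqrt(64 - 73)) - 12227) = -40509 - sqrt((-4 + sqrt(-9)) - 12227) = -40509 - sqrt((-4 + 3*I) - 12227) = -40509 - sqrt(-12231 + 3*I)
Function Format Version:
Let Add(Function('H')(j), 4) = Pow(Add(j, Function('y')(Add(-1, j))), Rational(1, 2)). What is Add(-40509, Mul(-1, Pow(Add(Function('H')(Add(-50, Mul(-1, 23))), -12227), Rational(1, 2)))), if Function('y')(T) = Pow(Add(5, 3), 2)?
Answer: Add(-40509, Mul(-1, Pow(Add(-12231, Mul(3, I)), Rational(1, 2)))) ≈ Add(-40509., Mul(-110.59, I))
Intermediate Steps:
Function('y')(T) = 64 (Function('y')(T) = Pow(8, 2) = 64)
Function('H')(j) = Add(-4, Pow(Add(64, j), Rational(1, 2))) (Function('H')(j) = Add(-4, Pow(Add(j, 64), Rational(1, 2))) = Add(-4, Pow(Add(64, j), Rational(1, 2))))
Add(-40509, Mul(-1, Pow(Add(Function('H')(Add(-50, Mul(-1, 23))), -12227), Rational(1, 2)))) = Add(-40509, Mul(-1, Pow(Add(Add(-4, Pow(Add(64, Add(-50, Mul(-1, 23))), Rational(1, 2))), -12227), Rational(1, 2)))) = Add(-40509, Mul(-1, Pow(Add(Add(-4, Pow(Add(64, Add(-50, -23)), Rational(1, 2))), -12227), Rational(1, 2)))) = Add(-40509, Mul(-1, Pow(Add(Add(-4, Pow(Add(64, -73), Rational(1, 2))), -12227), Rational(1, 2)))) = Add(-40509, Mul(-1, Pow(Add(Add(-4, Pow(-9, Rational(1, 2))), -12227), Rational(1, 2)))) = Add(-40509, Mul(-1, Pow(Add(Add(-4, Mul(3, I)), -12227), Rational(1, 2)))) = Add(-40509, Mul(-1, Pow(Add(-12231, Mul(3, I)), Rational(1, 2))))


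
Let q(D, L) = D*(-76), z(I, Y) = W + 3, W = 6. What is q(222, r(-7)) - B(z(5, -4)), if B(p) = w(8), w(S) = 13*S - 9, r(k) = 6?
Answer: -16967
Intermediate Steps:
z(I, Y) = 9 (z(I, Y) = 6 + 3 = 9)
w(S) = -9 + 13*S
q(D, L) = -76*D
B(p) = 95 (B(p) = -9 + 13*8 = -9 + 104 = 95)
q(222, r(-7)) - B(z(5, -4)) = -76*222 - 1*95 = -16872 - 95 = -16967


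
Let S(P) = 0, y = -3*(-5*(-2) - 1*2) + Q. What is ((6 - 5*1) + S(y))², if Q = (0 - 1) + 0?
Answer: 1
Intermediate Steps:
Q = -1 (Q = -1 + 0 = -1)
y = -25 (y = -3*(-5*(-2) - 1*2) - 1 = -3*(10 - 2) - 1 = -3*8 - 1 = -24 - 1 = -25)
((6 - 5*1) + S(y))² = ((6 - 5*1) + 0)² = ((6 - 5) + 0)² = (1 + 0)² = 1² = 1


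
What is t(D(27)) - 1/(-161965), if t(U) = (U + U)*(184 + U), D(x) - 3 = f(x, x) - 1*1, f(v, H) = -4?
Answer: -117910519/161965 ≈ -728.00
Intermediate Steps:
D(x) = -2 (D(x) = 3 + (-4 - 1*1) = 3 + (-4 - 1) = 3 - 5 = -2)
t(U) = 2*U*(184 + U) (t(U) = (2*U)*(184 + U) = 2*U*(184 + U))
t(D(27)) - 1/(-161965) = 2*(-2)*(184 - 2) - 1/(-161965) = 2*(-2)*182 - 1*(-1/161965) = -728 + 1/161965 = -117910519/161965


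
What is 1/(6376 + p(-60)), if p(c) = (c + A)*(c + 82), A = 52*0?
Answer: 1/5056 ≈ 0.00019778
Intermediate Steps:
A = 0
p(c) = c*(82 + c) (p(c) = (c + 0)*(c + 82) = c*(82 + c))
1/(6376 + p(-60)) = 1/(6376 - 60*(82 - 60)) = 1/(6376 - 60*22) = 1/(6376 - 1320) = 1/5056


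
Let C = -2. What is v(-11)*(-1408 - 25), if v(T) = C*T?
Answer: -31526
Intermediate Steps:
v(T) = -2*T
v(-11)*(-1408 - 25) = (-2*(-11))*(-1408 - 25) = 22*(-1433) = -31526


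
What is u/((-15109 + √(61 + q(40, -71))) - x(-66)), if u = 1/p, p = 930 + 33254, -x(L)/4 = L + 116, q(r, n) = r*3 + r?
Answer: -877/446961953120 - √221/7598353203040 ≈ -1.9641e-9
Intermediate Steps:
q(r, n) = 4*r (q(r, n) = 3*r + r = 4*r)
x(L) = -464 - 4*L (x(L) = -4*(L + 116) = -4*(116 + L) = -464 - 4*L)
p = 34184
u = 1/34184 ≈ 2.9253e-5
u/((-15109 + √(61 + q(40, -71))) - x(-66)) = 1/(34184*((-15109 + √(61 + 4*40)) - (-464 - 4*(-66)))) = 1/(34184*((-15109 + √(61 + 160)) - (-464 + 264))) = 1/(34184*((-15109 + √221) - 1*(-200))) = 1/(34184*((-15109 + √221) + 200)) = 1/(34184*(-14909 + √221))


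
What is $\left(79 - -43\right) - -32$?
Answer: $154$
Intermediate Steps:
$\left(79 - -43\right) - -32 = \left(79 + \left(-112 + 155\right)\right) + 32 = \left(79 + 43\right) + 32 = 122 + 32 = 154$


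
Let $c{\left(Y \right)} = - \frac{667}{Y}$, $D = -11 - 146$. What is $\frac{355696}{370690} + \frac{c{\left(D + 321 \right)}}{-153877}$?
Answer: $\frac{4488265163259}{4677334540660} \approx 0.95958$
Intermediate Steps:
$D = -157$ ($D = -11 - 146 = -157$)
$\frac{355696}{370690} + \frac{c{\left(D + 321 \right)}}{-153877} = \frac{355696}{370690} + \frac{\left(-667\right) \frac{1}{-157 + 321}}{-153877} = 355696 \cdot \frac{1}{370690} + - \frac{667}{164} \left(- \frac{1}{153877}\right) = \frac{177848}{185345} + \left(-667\right) \frac{1}{164} \left(- \frac{1}{153877}\right) = \frac{177848}{185345} - - \frac{667}{25235828} = \frac{177848}{185345} + \frac{667}{25235828} = \frac{4488265163259}{4677334540660}$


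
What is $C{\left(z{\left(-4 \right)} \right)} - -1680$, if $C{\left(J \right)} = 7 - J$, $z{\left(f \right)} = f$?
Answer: $1691$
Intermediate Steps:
$C{\left(z{\left(-4 \right)} \right)} - -1680 = \left(7 - -4\right) - -1680 = \left(7 + 4\right) + 1680 = 11 + 1680 = 1691$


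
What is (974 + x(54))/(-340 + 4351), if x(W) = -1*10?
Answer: 964/4011 ≈ 0.24034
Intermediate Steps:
x(W) = -10
(974 + x(54))/(-340 + 4351) = (974 - 10)/(-340 + 4351) = 964/4011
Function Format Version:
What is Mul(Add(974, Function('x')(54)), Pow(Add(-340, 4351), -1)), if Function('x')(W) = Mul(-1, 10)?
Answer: Rational(964, 4011) ≈ 0.24034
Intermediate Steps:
Function('x')(W) = -10
Mul(Add(974, Function('x')(54)), Pow(Add(-340, 4351), -1)) = Mul(Add(974, -10), Pow(Add(-340, 4351), -1)) = Mul(964, Pow(4011, -1)) = Mul(964, Rational(1, 4011)) = Rational(964, 4011)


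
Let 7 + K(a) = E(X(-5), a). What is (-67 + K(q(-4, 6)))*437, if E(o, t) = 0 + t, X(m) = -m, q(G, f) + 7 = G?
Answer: -37145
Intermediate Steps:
q(G, f) = -7 + G
E(o, t) = t
K(a) = -7 + a
(-67 + K(q(-4, 6)))*437 = (-67 + (-7 + (-7 - 4)))*437 = (-67 + (-7 - 11))*437 = (-67 - 18)*437 = -85*437 = -37145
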